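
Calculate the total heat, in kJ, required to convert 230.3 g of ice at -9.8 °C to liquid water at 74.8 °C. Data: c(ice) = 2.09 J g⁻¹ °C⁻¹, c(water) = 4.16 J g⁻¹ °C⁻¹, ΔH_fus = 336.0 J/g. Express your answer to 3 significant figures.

q1 (heat ice -9.8→0.0 °C): 230.3 × 2.09 × 9.8 = 4717 J
q2 (melt at 0 °C): 230.3 × 336.0 = 77381 J
q3 (heat water 0.0→74.8 °C): 230.3 × 4.16 × 74.8 = 71662 J
Total: 4717 + 77381 + 71662 = 153760 J = 154 kJ

q = 154 kJ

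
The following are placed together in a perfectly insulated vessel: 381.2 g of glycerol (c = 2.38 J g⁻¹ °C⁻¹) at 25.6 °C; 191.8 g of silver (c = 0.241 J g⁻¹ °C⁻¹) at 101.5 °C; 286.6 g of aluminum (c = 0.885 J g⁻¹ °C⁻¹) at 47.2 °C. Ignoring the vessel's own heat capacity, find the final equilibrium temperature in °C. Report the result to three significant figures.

T_f = 33.0 °C

Σ mᵢcᵢ(T − Tᵢ) = 0  ⇒  T = Σ mᵢcᵢTᵢ / Σ mᵢcᵢ
Σ mᵢcᵢ = 381.2×2.38 + 191.8×0.241 + 286.6×0.885 = 1207.1208
Σ mᵢcᵢTᵢ = 907.256×25.6 + 46.2238×101.5 + 253.641×47.2 = 39889
T = 39889 / 1207.1208 = 33.04 °C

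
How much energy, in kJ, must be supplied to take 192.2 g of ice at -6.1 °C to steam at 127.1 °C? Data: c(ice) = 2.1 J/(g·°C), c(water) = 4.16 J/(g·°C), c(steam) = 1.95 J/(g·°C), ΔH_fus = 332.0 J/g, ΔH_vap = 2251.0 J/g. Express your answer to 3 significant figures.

q = 589 kJ

q1 (heat ice -6.1→0.0 °C): 192.2 × 2.1 × 6.1 = 2462 J
q2 (melt at 0 °C): 192.2 × 332.0 = 63810 J
q3 (heat water 0.0→100.0 °C): 192.2 × 4.16 × 100.0 = 79955 J
q4 (vaporize at 100 °C): 192.2 × 2251.0 = 432642 J
q5 (heat steam 100.0→127.1 °C): 192.2 × 1.95 × 27.1 = 10157 J
Total: 2462 + 63810 + 79955 + 432642 + 10157 = 589026 J = 589 kJ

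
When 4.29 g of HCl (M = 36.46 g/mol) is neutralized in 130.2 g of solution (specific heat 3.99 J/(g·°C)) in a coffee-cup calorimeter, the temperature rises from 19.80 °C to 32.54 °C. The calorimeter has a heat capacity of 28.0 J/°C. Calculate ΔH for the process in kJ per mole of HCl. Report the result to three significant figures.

ΔH = -59.3 kJ/mol

|ΔT| = |32.54 − 19.80| = 12.74 °C
|q_surr| = (130.2 × 3.99 + 28.0) × 12.74 = 547.498 × 12.74 = 6975 J
n(HCl) = 4.29 / 36.46 = 0.1177 mol
Temperature rose, so q_rxn = −|q_surr| = -6.975 kJ
ΔH = q_rxn / n = -59.26 kJ/mol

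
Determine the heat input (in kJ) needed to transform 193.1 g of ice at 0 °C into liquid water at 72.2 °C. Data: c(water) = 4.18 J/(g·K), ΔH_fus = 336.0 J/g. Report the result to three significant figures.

q = 123 kJ

q1 (melt at 0 °C): 193.1 × 336.0 = 64882 J
q2 (heat water 0.0→72.2 °C): 193.1 × 4.18 × 72.2 = 58277 J
Total: 64882 + 58277 = 123159 J = 123 kJ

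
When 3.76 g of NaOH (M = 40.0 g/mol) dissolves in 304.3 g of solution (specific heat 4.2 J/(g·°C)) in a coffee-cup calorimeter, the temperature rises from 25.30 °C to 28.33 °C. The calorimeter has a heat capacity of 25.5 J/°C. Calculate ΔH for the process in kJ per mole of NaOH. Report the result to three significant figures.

ΔH = -42.0 kJ/mol

|ΔT| = |28.33 − 25.30| = 3.03 °C
|q_surr| = (304.3 × 4.2 + 25.5) × 3.03 = 1303.56 × 3.03 = 3950 J
n(NaOH) = 3.76 / 40.0 = 0.09400 mol
Temperature rose, so q_rxn = −|q_surr| = -3.950 kJ
ΔH = q_rxn / n = -42.02 kJ/mol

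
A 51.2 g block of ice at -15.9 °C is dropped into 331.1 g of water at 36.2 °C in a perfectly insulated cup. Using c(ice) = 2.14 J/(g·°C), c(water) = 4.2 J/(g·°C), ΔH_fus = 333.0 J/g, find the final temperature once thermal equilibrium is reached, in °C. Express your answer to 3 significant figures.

Heat to bring ice to 0 °C and melt it: q₁ = 51.2×2.14×15.9 + 51.2×333.0 = 18792 J
Heat the water can supply cooling to 0 °C: 331.1×4.2×36.2 = 50340.4 J > q₁, so all ice melts.
Energy balance: 331.1×4.2×(36.2 − T) = 18792 + 51.2×4.2×(T − 0)
1390.62(36.2 − T) = 18792 + 215.04 T
50340.4 − 18792 = 1605.66 T
T = 31548.4 / 1605.66 = 19.648 °C

T_f = 19.6 °C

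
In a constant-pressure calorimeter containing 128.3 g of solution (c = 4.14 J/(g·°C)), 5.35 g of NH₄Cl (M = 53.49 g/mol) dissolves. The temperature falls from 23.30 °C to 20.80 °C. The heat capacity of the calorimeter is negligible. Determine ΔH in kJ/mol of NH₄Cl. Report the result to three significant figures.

|ΔT| = |20.80 − 23.30| = 2.50 °C
|q_surr| = (128.3 × 4.14) × 2.50 = 531.162 × 2.50 = 1328 J
n(NH₄Cl) = 5.35 / 53.49 = 0.1000 mol
Temperature fell, so q_rxn = +|q_surr| = 1.328 kJ
ΔH = q_rxn / n = 13.28 kJ/mol

ΔH = 13.3 kJ/mol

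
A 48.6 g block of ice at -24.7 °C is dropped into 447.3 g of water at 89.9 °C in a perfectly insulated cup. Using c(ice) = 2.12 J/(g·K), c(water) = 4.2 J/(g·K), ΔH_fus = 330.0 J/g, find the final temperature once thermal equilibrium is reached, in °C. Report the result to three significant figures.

T_f = 72.2 °C

Heat to bring ice to 0 °C and melt it: q₁ = 48.6×2.12×24.7 + 48.6×330.0 = 18583 J
Heat the water can supply cooling to 0 °C: 447.3×4.2×89.9 = 168892 J > q₁, so all ice melts.
Energy balance: 447.3×4.2×(89.9 − T) = 18583 + 48.6×4.2×(T − 0)
1878.66(89.9 − T) = 18583 + 204.12 T
168892 − 18583 = 2082.78 T
T = 150309 / 2082.78 = 72.17 °C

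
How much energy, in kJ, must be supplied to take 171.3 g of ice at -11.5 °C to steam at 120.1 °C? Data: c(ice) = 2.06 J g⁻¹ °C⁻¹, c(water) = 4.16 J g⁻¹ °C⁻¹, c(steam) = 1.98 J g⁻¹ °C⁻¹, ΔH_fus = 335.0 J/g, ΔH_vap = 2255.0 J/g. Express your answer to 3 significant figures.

q1 (heat ice -11.5→0.0 °C): 171.3 × 2.06 × 11.5 = 4058 J
q2 (melt at 0 °C): 171.3 × 335.0 = 57386 J
q3 (heat water 0.0→100.0 °C): 171.3 × 4.16 × 100.0 = 71261 J
q4 (vaporize at 100 °C): 171.3 × 2255.0 = 386282 J
q5 (heat steam 100.0→120.1 °C): 171.3 × 1.98 × 20.1 = 6817 J
Total: 4058 + 57386 + 71261 + 386282 + 6817 = 525804 J = 526 kJ

q = 526 kJ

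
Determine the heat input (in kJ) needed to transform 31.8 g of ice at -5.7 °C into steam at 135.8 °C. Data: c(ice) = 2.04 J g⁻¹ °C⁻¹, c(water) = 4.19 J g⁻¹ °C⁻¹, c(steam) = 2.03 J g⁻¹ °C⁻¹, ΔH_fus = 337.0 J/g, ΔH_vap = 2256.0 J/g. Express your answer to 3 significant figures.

q1 (heat ice -5.7→0.0 °C): 31.8 × 2.04 × 5.7 = 370 J
q2 (melt at 0 °C): 31.8 × 337.0 = 10717 J
q3 (heat water 0.0→100.0 °C): 31.8 × 4.19 × 100.0 = 13324 J
q4 (vaporize at 100 °C): 31.8 × 2256.0 = 71741 J
q5 (heat steam 100.0→135.8 °C): 31.8 × 2.03 × 35.8 = 2311 J
Total: 370 + 10717 + 13324 + 71741 + 2311 = 98463 J = 98.5 kJ

q = 98.5 kJ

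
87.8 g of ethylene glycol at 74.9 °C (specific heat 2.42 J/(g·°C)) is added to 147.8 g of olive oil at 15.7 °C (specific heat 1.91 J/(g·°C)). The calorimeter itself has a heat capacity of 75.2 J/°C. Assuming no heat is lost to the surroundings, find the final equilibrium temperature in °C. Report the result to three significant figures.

Heat lost by ethylene glycol = heat gained by olive oil + calorimeter.
(87.8)(2.42)(74.9 − T) = [(147.8)(1.91) + 75.2](T − 15.7)
212.476 (74.9 − T) = 357.498 (T − 15.7)
15914 − 212.476 T = 357.498 T − 5612.7
21526.7 = 569.974 T
T = 37.77 °C

T_f = 37.8 °C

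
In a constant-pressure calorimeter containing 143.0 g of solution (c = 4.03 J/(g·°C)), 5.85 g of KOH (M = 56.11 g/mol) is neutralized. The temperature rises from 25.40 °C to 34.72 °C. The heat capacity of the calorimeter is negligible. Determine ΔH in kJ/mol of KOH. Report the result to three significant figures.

|ΔT| = |34.72 − 25.40| = 9.32 °C
|q_surr| = (143.0 × 4.03) × 9.32 = 576.29 × 9.32 = 5371 J
n(KOH) = 5.85 / 56.11 = 0.1043 mol
Temperature rose, so q_rxn = −|q_surr| = -5.371 kJ
ΔH = q_rxn / n = -51.50 kJ/mol

ΔH = -51.5 kJ/mol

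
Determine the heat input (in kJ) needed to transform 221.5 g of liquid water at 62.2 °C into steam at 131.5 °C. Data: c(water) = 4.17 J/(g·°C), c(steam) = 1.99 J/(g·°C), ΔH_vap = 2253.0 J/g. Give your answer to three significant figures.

q1 (heat water 62.2→100.0 °C): 221.5 × 4.17 × 37.8 = 34914 J
q2 (vaporize at 100 °C): 221.5 × 2253.0 = 499040 J
q3 (heat steam 100.0→131.5 °C): 221.5 × 1.99 × 31.5 = 13885 J
Total: 34914 + 499040 + 13885 = 547839 J = 548 kJ

q = 548 kJ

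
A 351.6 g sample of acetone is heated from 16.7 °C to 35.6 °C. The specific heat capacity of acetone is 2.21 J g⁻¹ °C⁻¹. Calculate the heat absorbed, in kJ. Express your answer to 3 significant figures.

q = m c ΔT = 351.6 × 2.21 × (35.6 − 16.7)
q = 351.6 × 2.21 × 18.9 = 14690 J = 14.7 kJ

q = 14.7 kJ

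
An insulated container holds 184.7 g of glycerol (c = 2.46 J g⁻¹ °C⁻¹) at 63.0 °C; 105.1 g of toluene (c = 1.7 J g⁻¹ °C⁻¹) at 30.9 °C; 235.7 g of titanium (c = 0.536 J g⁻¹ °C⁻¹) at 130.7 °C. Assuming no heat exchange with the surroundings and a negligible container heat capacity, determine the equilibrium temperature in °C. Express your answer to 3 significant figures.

Σ mᵢcᵢ(T − Tᵢ) = 0  ⇒  T = Σ mᵢcᵢTᵢ / Σ mᵢcᵢ
Σ mᵢcᵢ = 184.7×2.46 + 105.1×1.7 + 235.7×0.536 = 759.3672
Σ mᵢcᵢTᵢ = 454.362×63.0 + 178.67×30.9 + 126.3352×130.7 = 50658
T = 50658 / 759.3672 = 66.71 °C

T_f = 66.7 °C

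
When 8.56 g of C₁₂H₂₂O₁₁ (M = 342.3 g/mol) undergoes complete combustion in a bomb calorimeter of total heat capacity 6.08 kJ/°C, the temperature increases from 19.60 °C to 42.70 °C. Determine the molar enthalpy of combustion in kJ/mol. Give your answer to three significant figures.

ΔT = 42.70 − 19.60 = 23.10 °C
q_cal = C_cal × ΔT = 6.08 × 23.10 = 140.448 kJ
n = 8.56 / 342.3 = 0.02501 mol
q_rxn = −q_cal = -140.448 kJ
ΔH = -140.448 / 0.02501 = -5616 kJ/mol

ΔH = -5620 kJ/mol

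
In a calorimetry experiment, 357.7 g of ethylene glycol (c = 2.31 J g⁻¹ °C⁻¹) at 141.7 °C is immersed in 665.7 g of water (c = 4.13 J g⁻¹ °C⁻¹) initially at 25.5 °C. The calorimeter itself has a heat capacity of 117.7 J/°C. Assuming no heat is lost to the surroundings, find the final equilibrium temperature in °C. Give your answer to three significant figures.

T_f = 51.5 °C

Heat lost by ethylene glycol = heat gained by water + calorimeter.
(357.7)(2.31)(141.7 − T) = [(665.7)(4.13) + 117.7](T − 25.5)
826.287 (141.7 − T) = 2867.041 (T − 25.5)
117080 − 826.287 T = 2867.041 T − 73110
190190 = 3693.328 T
T = 51.50 °C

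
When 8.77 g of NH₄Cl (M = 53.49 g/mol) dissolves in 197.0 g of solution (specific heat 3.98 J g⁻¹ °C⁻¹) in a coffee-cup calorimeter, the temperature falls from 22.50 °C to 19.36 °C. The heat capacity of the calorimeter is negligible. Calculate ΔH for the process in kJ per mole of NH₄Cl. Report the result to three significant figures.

ΔH = 15.0 kJ/mol

|ΔT| = |19.36 − 22.50| = 3.14 °C
|q_surr| = (197.0 × 3.98) × 3.14 = 784.06 × 3.14 = 2462 J
n(NH₄Cl) = 8.77 / 53.49 = 0.1640 mol
Temperature fell, so q_rxn = +|q_surr| = 2.462 kJ
ΔH = q_rxn / n = 15.01 kJ/mol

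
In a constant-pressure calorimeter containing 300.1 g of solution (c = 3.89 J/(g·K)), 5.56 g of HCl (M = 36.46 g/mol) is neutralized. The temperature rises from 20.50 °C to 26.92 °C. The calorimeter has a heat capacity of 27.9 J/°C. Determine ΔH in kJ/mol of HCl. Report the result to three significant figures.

ΔH = -50.3 kJ/mol

|ΔT| = |26.92 − 20.50| = 6.42 °C
|q_surr| = (300.1 × 3.89 + 27.9) × 6.42 = 1195.289 × 6.42 = 7674 J
n(HCl) = 5.56 / 36.46 = 0.1525 mol
Temperature rose, so q_rxn = −|q_surr| = -7.674 kJ
ΔH = q_rxn / n = -50.32 kJ/mol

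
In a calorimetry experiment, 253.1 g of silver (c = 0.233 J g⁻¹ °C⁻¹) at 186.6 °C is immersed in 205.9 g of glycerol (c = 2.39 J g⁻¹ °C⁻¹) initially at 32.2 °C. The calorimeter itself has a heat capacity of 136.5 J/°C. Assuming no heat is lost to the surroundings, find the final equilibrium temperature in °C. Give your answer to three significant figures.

T_f = 45.4 °C

Heat lost by silver = heat gained by glycerol + calorimeter.
(253.1)(0.233)(186.6 − T) = [(205.9)(2.39) + 136.5](T − 32.2)
58.9723 (186.6 − T) = 628.601 (T − 32.2)
11004 − 58.9723 T = 628.601 T − 20241
31245 = 687.5733 T
T = 45.44 °C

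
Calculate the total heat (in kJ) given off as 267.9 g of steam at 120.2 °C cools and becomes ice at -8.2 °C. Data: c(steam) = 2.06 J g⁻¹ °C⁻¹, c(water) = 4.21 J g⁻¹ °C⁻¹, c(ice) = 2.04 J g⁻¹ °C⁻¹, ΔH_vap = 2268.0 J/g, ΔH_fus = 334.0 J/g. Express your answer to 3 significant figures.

q1 (cool steam 120.2→100 °C): 267.9 × 2.06 × 20.2 = 11148 J
q2 (condense at 100 °C): 267.9 × 2268.0 = 607597 J
q3 (cool water 100→0 °C): 267.9 × 4.21 × 100.0 = 112786 J
q4 (freeze at 0 °C): 267.9 × 334.0 = 89479 J
q5 (cool ice 0→-8.2 °C): 267.9 × 2.04 × 8.2 = 4481 J
Total: 11148 + 607597 + 112786 + 89479 + 4481 = 825491 J = 825 kJ

q = 825 kJ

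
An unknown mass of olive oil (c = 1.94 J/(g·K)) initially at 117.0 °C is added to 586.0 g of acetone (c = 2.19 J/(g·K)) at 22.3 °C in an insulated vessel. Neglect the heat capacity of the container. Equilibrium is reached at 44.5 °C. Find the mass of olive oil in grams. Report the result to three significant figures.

q_gained = (586.0 × 2.19) × (44.5 − 22.3) = 28490 J
q_lost = m × 1.94 × (117.0 − 44.5) = 140.65 m
m = 28490 / 140.65 = 203 g

m = 203 g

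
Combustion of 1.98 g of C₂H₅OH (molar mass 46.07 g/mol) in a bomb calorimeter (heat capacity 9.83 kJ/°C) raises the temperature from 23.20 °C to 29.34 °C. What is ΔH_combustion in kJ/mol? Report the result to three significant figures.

ΔH = -1400 kJ/mol

ΔT = 29.34 − 23.20 = 6.14 °C
q_cal = C_cal × ΔT = 9.83 × 6.14 = 60.3562 kJ
n = 1.98 / 46.07 = 0.04298 mol
q_rxn = −q_cal = -60.3562 kJ
ΔH = -60.3562 / 0.04298 = -1404 kJ/mol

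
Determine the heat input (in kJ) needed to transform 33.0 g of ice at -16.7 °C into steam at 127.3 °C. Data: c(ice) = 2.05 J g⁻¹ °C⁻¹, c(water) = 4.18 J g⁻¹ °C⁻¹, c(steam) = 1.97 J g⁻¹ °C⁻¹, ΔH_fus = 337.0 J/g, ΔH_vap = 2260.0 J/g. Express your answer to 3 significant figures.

q = 102 kJ

q1 (heat ice -16.7→0.0 °C): 33.0 × 2.05 × 16.7 = 1130 J
q2 (melt at 0 °C): 33.0 × 337.0 = 11121 J
q3 (heat water 0.0→100.0 °C): 33.0 × 4.18 × 100.0 = 13794 J
q4 (vaporize at 100 °C): 33.0 × 2260.0 = 74580 J
q5 (heat steam 100.0→127.3 °C): 33.0 × 1.97 × 27.3 = 1775 J
Total: 1130 + 11121 + 13794 + 74580 + 1775 = 102400 J = 102 kJ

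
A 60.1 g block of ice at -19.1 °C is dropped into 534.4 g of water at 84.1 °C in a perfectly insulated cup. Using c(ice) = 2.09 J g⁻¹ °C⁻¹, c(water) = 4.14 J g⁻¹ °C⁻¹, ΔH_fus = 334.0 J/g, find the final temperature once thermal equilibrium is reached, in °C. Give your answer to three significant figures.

Heat to bring ice to 0 °C and melt it: q₁ = 60.1×2.09×19.1 + 60.1×334.0 = 22473 J
Heat the water can supply cooling to 0 °C: 534.4×4.14×84.1 = 186064 J > q₁, so all ice melts.
Energy balance: 534.4×4.14×(84.1 − T) = 22473 + 60.1×4.14×(T − 0)
2212.416(84.1 − T) = 22473 + 248.814 T
186064 − 22473 = 2461.230 T
T = 163591 / 2461.230 = 66.47 °C

T_f = 66.5 °C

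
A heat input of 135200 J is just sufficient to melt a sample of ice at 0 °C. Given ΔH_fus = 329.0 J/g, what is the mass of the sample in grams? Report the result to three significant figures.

m = 411 g

m = q / ΔH_fus = 135200 J / 329.0 J/g = 411 g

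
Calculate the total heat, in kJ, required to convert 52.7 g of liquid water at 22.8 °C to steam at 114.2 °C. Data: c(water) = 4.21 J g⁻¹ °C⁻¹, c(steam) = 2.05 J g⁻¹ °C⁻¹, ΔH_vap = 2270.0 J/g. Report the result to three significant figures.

q = 138 kJ

q1 (heat water 22.8→100.0 °C): 52.7 × 4.21 × 77.2 = 17128 J
q2 (vaporize at 100 °C): 52.7 × 2270.0 = 119629 J
q3 (heat steam 100.0→114.2 °C): 52.7 × 2.05 × 14.2 = 1534 J
Total: 17128 + 119629 + 1534 = 138291 J = 138 kJ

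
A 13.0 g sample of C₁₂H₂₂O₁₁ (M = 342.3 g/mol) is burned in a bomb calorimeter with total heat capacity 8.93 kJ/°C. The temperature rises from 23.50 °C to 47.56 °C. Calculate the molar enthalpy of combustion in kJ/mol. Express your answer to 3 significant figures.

ΔH = -5660 kJ/mol

ΔT = 47.56 − 23.50 = 24.06 °C
q_cal = C_cal × ΔT = 8.93 × 24.06 = 214.8558 kJ
n = 13.0 / 342.3 = 0.03798 mol
q_rxn = −q_cal = -214.8558 kJ
ΔH = -214.8558 / 0.03798 = -5657 kJ/mol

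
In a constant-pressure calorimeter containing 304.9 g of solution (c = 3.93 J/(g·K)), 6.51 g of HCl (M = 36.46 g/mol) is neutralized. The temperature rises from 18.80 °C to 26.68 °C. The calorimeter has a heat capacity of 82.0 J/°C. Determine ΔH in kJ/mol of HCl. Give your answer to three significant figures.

|ΔT| = |26.68 − 18.80| = 7.88 °C
|q_surr| = (304.9 × 3.93 + 82.0) × 7.88 = 1280.257 × 7.88 = 10090 J
n(HCl) = 6.51 / 36.46 = 0.1786 mol
Temperature rose, so q_rxn = −|q_surr| = -10.09 kJ
ΔH = q_rxn / n = -56.49 kJ/mol

ΔH = -56.5 kJ/mol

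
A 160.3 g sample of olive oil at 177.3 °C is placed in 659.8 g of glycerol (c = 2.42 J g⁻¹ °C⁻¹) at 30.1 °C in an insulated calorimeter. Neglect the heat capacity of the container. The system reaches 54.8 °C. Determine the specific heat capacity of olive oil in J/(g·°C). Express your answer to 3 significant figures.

c = 2.01 J/(g·°C)

q_gained = (659.8 × 2.42) × (54.8 − 30.1) = 39440 J
q_lost = 160.3 × c × (177.3 − 54.8) = 19636.75 c
Set equal: c = 39440 / 19636.75 = 2.01 J/(g·°C)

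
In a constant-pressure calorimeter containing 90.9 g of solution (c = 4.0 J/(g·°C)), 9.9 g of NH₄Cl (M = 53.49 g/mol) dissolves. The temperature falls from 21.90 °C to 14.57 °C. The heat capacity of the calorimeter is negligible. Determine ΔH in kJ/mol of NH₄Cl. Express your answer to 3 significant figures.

ΔH = 14.4 kJ/mol

|ΔT| = |14.57 − 21.90| = 7.33 °C
|q_surr| = (90.9 × 4.0) × 7.33 = 363.6 × 7.33 = 2665 J
n(NH₄Cl) = 9.9 / 53.49 = 0.1851 mol
Temperature fell, so q_rxn = +|q_surr| = 2.665 kJ
ΔH = q_rxn / n = 14.40 kJ/mol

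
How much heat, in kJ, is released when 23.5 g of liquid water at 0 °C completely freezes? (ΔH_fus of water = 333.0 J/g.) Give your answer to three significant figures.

q = 7.83 kJ

q = m × ΔH_fus = 23.5 × 333.0 = 7826 J = 7.83 kJ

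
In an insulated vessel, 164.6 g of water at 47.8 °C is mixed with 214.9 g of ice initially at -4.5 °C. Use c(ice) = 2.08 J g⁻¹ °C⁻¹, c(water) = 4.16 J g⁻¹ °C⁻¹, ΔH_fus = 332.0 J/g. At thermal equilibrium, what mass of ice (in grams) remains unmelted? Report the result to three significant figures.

m_ice remaining = 122 g

Heat to warm all ice to 0 °C: 214.9×2.08×4.5 = 2011.5 J
Heat released by water cooling to 0 °C: 164.6×4.16×47.8 = 32730 J
32730 J < 2011.5 + 214.9×332.0 = 73358.3 J, so not all ice melts; final T = 0 °C.
Heat left for melting: 32730 − 2011.5 = 30718.5 J
Mass melted = 30718.5 / 332.0 = 92.53 g
Ice remaining = 214.9 − 92.53 = 122.37 g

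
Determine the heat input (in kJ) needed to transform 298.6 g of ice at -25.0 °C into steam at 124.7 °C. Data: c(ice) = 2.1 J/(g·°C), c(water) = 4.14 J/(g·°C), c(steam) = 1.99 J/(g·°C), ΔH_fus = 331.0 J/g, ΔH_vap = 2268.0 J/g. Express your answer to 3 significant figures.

q1 (heat ice -25.0→0.0 °C): 298.6 × 2.1 × 25.0 = 15677 J
q2 (melt at 0 °C): 298.6 × 331.0 = 98837 J
q3 (heat water 0.0→100.0 °C): 298.6 × 4.14 × 100.0 = 123620 J
q4 (vaporize at 100 °C): 298.6 × 2268.0 = 677225 J
q5 (heat steam 100.0→124.7 °C): 298.6 × 1.99 × 24.7 = 14677 J
Total: 15677 + 98837 + 123620 + 677225 + 14677 = 930036 J = 930 kJ

q = 930 kJ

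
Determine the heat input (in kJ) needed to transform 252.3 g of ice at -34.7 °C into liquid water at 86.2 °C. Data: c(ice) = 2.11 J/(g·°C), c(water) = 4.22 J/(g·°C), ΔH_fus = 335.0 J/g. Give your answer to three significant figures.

q = 195 kJ

q1 (heat ice -34.7→0.0 °C): 252.3 × 2.11 × 34.7 = 18473 J
q2 (melt at 0 °C): 252.3 × 335.0 = 84521 J
q3 (heat water 0.0→86.2 °C): 252.3 × 4.22 × 86.2 = 91778 J
Total: 18473 + 84521 + 91778 = 194772 J = 195 kJ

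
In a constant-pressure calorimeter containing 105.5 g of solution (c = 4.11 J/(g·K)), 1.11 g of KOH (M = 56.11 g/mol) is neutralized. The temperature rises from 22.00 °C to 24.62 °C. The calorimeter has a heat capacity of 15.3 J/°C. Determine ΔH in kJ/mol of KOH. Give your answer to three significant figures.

|ΔT| = |24.62 − 22.00| = 2.62 °C
|q_surr| = (105.5 × 4.11 + 15.3) × 2.62 = 448.905 × 2.62 = 1176 J
n(KOH) = 1.11 / 56.11 = 0.01978 mol
Temperature rose, so q_rxn = −|q_surr| = -1.176 kJ
ΔH = q_rxn / n = -59.45 kJ/mol

ΔH = -59.5 kJ/mol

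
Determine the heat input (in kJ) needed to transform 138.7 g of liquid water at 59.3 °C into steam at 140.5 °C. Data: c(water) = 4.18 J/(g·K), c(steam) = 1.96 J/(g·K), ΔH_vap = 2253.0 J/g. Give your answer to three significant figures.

q = 347 kJ

q1 (heat water 59.3→100.0 °C): 138.7 × 4.18 × 40.7 = 23596 J
q2 (vaporize at 100 °C): 138.7 × 2253.0 = 312491 J
q3 (heat steam 100.0→140.5 °C): 138.7 × 1.96 × 40.5 = 11010 J
Total: 23596 + 312491 + 11010 = 347097 J = 347 kJ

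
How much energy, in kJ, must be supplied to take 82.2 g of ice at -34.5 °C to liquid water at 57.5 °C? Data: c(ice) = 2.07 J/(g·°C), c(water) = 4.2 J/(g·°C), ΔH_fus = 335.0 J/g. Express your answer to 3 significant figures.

q = 53.3 kJ

q1 (heat ice -34.5→0.0 °C): 82.2 × 2.07 × 34.5 = 5870 J
q2 (melt at 0 °C): 82.2 × 335.0 = 27537 J
q3 (heat water 0.0→57.5 °C): 82.2 × 4.2 × 57.5 = 19851 J
Total: 5870 + 27537 + 19851 = 53258 J = 53.3 kJ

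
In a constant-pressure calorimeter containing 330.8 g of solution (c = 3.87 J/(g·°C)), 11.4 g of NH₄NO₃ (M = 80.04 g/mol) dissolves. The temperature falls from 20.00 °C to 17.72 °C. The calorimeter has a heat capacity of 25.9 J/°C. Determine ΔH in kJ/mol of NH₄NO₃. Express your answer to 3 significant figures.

ΔH = 20.9 kJ/mol

|ΔT| = |17.72 − 20.00| = 2.28 °C
|q_surr| = (330.8 × 3.87 + 25.9) × 2.28 = 1306.096 × 2.28 = 2978 J
n(NH₄NO₃) = 11.4 / 80.04 = 0.1424 mol
Temperature fell, so q_rxn = +|q_surr| = 2.978 kJ
ΔH = q_rxn / n = 20.91 kJ/mol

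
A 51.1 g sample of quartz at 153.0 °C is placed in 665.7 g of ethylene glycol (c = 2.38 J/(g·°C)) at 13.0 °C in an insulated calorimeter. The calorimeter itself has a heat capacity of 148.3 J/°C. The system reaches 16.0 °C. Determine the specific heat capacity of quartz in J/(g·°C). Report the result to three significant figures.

q_gained = (665.7 × 2.38 + 148.3) × (16.0 − 13.0) = 5198 J
q_lost = 51.1 × c × (153.0 − 16.0) = 7000.7 c
Set equal: c = 5198 / 7000.7 = 0.742 J/(g·°C)

c = 0.742 J/(g·°C)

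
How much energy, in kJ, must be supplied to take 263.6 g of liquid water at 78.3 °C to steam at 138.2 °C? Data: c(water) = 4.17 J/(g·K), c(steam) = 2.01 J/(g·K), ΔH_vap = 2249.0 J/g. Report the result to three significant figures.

q1 (heat water 78.3→100.0 °C): 263.6 × 4.17 × 21.7 = 23853 J
q2 (vaporize at 100 °C): 263.6 × 2249.0 = 592836 J
q3 (heat steam 100.0→138.2 °C): 263.6 × 2.01 × 38.2 = 20240 J
Total: 23853 + 592836 + 20240 = 636929 J = 637 kJ

q = 637 kJ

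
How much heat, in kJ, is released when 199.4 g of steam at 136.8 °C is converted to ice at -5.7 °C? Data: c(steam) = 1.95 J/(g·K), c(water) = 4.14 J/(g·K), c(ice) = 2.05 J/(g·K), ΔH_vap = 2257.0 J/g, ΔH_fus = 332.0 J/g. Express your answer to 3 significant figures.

q = 615 kJ

q1 (cool steam 136.8→100 °C): 199.4 × 1.95 × 36.8 = 14309 J
q2 (condense at 100 °C): 199.4 × 2257.0 = 450046 J
q3 (cool water 100→0 °C): 199.4 × 4.14 × 100.0 = 82552 J
q4 (freeze at 0 °C): 199.4 × 332.0 = 66201 J
q5 (cool ice 0→-5.7 °C): 199.4 × 2.05 × 5.7 = 2330 J
Total: 14309 + 450046 + 82552 + 66201 + 2330 = 615438 J = 615 kJ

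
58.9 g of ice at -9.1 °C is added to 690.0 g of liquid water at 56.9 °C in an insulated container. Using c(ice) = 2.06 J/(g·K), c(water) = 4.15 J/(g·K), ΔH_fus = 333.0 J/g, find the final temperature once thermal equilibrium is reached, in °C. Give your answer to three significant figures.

T_f = 45.8 °C

Heat to bring ice to 0 °C and melt it: q₁ = 58.9×2.06×9.1 + 58.9×333.0 = 20718 J
Heat the water can supply cooling to 0 °C: 690.0×4.15×56.9 = 162933 J > q₁, so all ice melts.
Energy balance: 690.0×4.15×(56.9 − T) = 20718 + 58.9×4.15×(T − 0)
2863.5(56.9 − T) = 20718 + 244.435 T
162933 − 20718 = 3107.935 T
T = 142215 / 3107.935 = 45.76 °C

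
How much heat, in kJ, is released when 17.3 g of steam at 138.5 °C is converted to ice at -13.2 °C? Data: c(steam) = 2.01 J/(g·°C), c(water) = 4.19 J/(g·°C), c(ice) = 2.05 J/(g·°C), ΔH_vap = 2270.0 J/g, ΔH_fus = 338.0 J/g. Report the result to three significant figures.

q = 54.2 kJ

q1 (cool steam 138.5→100 °C): 17.3 × 2.01 × 38.5 = 1339 J
q2 (condense at 100 °C): 17.3 × 2270.0 = 39271 J
q3 (cool water 100→0 °C): 17.3 × 4.19 × 100.0 = 7249 J
q4 (freeze at 0 °C): 17.3 × 338.0 = 5847 J
q5 (cool ice 0→-13.2 °C): 17.3 × 2.05 × 13.2 = 468 J
Total: 1339 + 39271 + 7249 + 5847 + 468 = 54174 J = 54.2 kJ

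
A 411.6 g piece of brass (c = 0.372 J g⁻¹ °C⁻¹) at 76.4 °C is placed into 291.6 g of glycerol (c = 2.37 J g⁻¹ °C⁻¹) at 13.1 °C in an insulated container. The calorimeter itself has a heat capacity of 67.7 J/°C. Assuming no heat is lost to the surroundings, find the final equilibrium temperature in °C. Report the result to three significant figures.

Heat lost by brass = heat gained by glycerol + calorimeter.
(411.6)(0.372)(76.4 − T) = [(291.6)(2.37) + 67.7](T − 13.1)
153.1152 (76.4 − T) = 758.792 (T − 13.1)
11698 − 153.1152 T = 758.792 T − 9940.2
21638.2 = 911.9072 T
T = 23.73 °C

T_f = 23.7 °C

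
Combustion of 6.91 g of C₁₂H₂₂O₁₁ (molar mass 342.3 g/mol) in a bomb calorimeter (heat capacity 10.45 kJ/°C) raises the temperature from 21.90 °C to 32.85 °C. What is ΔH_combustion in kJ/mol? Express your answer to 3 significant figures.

ΔH = -5670 kJ/mol

ΔT = 32.85 − 21.90 = 10.95 °C
q_cal = C_cal × ΔT = 10.45 × 10.95 = 114.4275 kJ
n = 6.91 / 342.3 = 0.02019 mol
q_rxn = −q_cal = -114.4275 kJ
ΔH = -114.4275 / 0.02019 = -5668 kJ/mol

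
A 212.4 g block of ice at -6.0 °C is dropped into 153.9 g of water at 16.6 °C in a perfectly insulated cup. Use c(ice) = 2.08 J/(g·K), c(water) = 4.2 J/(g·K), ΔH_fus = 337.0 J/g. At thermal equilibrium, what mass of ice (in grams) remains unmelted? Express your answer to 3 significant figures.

Heat to warm all ice to 0 °C: 212.4×2.08×6.0 = 2650.8 J
Heat released by water cooling to 0 °C: 153.9×4.2×16.6 = 10730 J
10730 J < 2650.8 + 212.4×337.0 = 74229.6 J, so not all ice melts; final T = 0 °C.
Heat left for melting: 10730 − 2650.8 = 8079.2 J
Mass melted = 8079.2 / 337.0 = 23.97 g
Ice remaining = 212.4 − 23.97 = 188.43 g

m_ice remaining = 188 g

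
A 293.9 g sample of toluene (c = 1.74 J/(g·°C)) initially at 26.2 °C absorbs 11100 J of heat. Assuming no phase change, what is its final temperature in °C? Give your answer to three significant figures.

ΔT = q / (m c) = 11100 / (293.9 × 1.74) = 21.71 °C
T_f = 26.2 + 21.71 = 47.91 °C

T_f = 47.9 °C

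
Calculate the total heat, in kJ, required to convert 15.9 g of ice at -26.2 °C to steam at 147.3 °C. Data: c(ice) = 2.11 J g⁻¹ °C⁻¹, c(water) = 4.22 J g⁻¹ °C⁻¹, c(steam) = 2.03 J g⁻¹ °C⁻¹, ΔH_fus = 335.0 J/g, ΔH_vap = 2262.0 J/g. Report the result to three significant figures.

q = 50.4 kJ

q1 (heat ice -26.2→0.0 °C): 15.9 × 2.11 × 26.2 = 879 J
q2 (melt at 0 °C): 15.9 × 335.0 = 5327 J
q3 (heat water 0.0→100.0 °C): 15.9 × 4.22 × 100.0 = 6710 J
q4 (vaporize at 100 °C): 15.9 × 2262.0 = 35966 J
q5 (heat steam 100.0→147.3 °C): 15.9 × 2.03 × 47.3 = 1527 J
Total: 879 + 5327 + 6710 + 35966 + 1527 = 50409 J = 50.4 kJ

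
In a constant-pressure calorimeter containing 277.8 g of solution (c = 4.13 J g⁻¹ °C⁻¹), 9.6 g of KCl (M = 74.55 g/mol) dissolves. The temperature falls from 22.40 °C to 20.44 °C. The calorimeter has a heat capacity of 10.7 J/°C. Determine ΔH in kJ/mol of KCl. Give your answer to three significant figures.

ΔH = 17.6 kJ/mol

|ΔT| = |20.44 − 22.40| = 1.96 °C
|q_surr| = (277.8 × 4.13 + 10.7) × 1.96 = 1158.014 × 1.96 = 2270 J
n(KCl) = 9.6 / 74.55 = 0.1288 mol
Temperature fell, so q_rxn = +|q_surr| = 2.270 kJ
ΔH = q_rxn / n = 17.62 kJ/mol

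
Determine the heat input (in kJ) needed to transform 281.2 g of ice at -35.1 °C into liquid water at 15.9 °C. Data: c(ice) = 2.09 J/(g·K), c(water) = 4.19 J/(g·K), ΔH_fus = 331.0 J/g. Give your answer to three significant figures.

q1 (heat ice -35.1→0.0 °C): 281.2 × 2.09 × 35.1 = 20629 J
q2 (melt at 0 °C): 281.2 × 331.0 = 93077 J
q3 (heat water 0.0→15.9 °C): 281.2 × 4.19 × 15.9 = 18734 J
Total: 20629 + 93077 + 18734 = 132440 J = 132 kJ

q = 132 kJ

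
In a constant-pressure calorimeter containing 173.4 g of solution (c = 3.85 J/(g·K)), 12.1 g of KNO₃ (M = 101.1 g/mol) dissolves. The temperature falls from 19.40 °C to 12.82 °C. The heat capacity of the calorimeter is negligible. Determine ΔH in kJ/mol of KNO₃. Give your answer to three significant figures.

ΔH = 36.7 kJ/mol

|ΔT| = |12.82 − 19.40| = 6.58 °C
|q_surr| = (173.4 × 3.85) × 6.58 = 667.59 × 6.58 = 4393 J
n(KNO₃) = 12.1 / 101.1 = 0.1197 mol
Temperature fell, so q_rxn = +|q_surr| = 4.393 kJ
ΔH = q_rxn / n = 36.70 kJ/mol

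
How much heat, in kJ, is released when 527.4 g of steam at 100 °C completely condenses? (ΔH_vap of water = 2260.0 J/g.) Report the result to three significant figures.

q = 1190 kJ

q = m × ΔH_vap = 527.4 × 2260.0 = 1192000 J = 1190 kJ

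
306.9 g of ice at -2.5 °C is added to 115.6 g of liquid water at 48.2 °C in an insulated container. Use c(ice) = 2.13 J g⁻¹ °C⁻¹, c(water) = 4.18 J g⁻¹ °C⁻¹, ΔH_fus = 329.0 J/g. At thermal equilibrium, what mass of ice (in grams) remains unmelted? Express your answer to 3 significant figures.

Heat to warm all ice to 0 °C: 306.9×2.13×2.5 = 1634.2 J
Heat released by water cooling to 0 °C: 115.6×4.18×48.2 = 23291 J
23291 J < 1634.2 + 306.9×329.0 = 102604.3 J, so not all ice melts; final T = 0 °C.
Heat left for melting: 23291 − 1634.2 = 21656.8 J
Mass melted = 21656.8 / 329.0 = 65.83 g
Ice remaining = 306.9 − 65.83 = 241.07 g

m_ice remaining = 241 g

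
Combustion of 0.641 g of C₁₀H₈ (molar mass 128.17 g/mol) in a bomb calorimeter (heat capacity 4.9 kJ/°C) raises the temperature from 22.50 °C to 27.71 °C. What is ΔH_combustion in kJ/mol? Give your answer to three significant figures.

ΔT = 27.71 − 22.50 = 5.21 °C
q_cal = C_cal × ΔT = 4.9 × 5.21 = 25.529 kJ
n = 0.641 / 128.17 = 0.005001 mol
q_rxn = −q_cal = -25.529 kJ
ΔH = -25.529 / 0.005001 = -5104.8 kJ/mol

ΔH = -5100 kJ/mol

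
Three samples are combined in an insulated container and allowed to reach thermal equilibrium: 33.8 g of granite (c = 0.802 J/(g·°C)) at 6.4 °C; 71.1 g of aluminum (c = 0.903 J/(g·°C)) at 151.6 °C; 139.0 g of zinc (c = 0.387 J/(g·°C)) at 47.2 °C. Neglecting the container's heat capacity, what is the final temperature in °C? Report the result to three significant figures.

T_f = 85.8 °C

Σ mᵢcᵢ(T − Tᵢ) = 0  ⇒  T = Σ mᵢcᵢTᵢ / Σ mᵢcᵢ
Σ mᵢcᵢ = 33.8×0.802 + 71.1×0.903 + 139.0×0.387 = 145.1039
Σ mᵢcᵢTᵢ = 27.1076×6.4 + 64.2033×151.6 + 53.793×47.2 = 12446
T = 12446 / 145.1039 = 85.77 °C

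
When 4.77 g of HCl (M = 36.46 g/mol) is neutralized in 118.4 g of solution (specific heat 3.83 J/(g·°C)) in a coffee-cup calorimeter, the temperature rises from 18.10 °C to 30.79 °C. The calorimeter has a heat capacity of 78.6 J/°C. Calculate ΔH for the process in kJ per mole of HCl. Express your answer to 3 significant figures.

|ΔT| = |30.79 − 18.10| = 12.69 °C
|q_surr| = (118.4 × 3.83 + 78.6) × 12.69 = 532.072 × 12.69 = 6752 J
n(HCl) = 4.77 / 36.46 = 0.1308 mol
Temperature rose, so q_rxn = −|q_surr| = -6.752 kJ
ΔH = q_rxn / n = -51.62 kJ/mol

ΔH = -51.6 kJ/mol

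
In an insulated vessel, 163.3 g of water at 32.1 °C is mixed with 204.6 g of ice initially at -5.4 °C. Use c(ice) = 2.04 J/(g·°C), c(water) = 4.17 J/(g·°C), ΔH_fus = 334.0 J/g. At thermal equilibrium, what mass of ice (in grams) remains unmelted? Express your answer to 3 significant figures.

m_ice remaining = 146 g

Heat to warm all ice to 0 °C: 204.6×2.04×5.4 = 2253.9 J
Heat released by water cooling to 0 °C: 163.3×4.17×32.1 = 21859 J
21859 J < 2253.9 + 204.6×334.0 = 70590.3 J, so not all ice melts; final T = 0 °C.
Heat left for melting: 21859 − 2253.9 = 19605.1 J
Mass melted = 19605.1 / 334.0 = 58.70 g
Ice remaining = 204.6 − 58.70 = 145.90 g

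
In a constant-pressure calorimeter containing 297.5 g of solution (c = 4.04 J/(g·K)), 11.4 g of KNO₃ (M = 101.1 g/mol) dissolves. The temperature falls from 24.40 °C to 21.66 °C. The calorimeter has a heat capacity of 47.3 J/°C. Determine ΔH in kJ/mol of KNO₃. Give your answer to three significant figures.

|ΔT| = |21.66 − 24.40| = 2.74 °C
|q_surr| = (297.5 × 4.04 + 47.3) × 2.74 = 1249.2 × 2.74 = 3422.8 J
n(KNO₃) = 11.4 / 101.1 = 0.11276 mol
Temperature fell, so q_rxn = +|q_surr| = 3.4228 kJ
ΔH = q_rxn / n = 30.35 kJ/mol

ΔH = 30.4 kJ/mol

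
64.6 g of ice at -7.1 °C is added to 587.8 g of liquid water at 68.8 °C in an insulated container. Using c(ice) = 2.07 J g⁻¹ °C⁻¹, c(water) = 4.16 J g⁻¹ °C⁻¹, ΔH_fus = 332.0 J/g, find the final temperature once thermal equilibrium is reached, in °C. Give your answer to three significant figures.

Heat to bring ice to 0 °C and melt it: q₁ = 64.6×2.07×7.1 + 64.6×332.0 = 22397 J
Heat the water can supply cooling to 0 °C: 587.8×4.16×68.8 = 168233 J > q₁, so all ice melts.
Energy balance: 587.8×4.16×(68.8 − T) = 22397 + 64.6×4.16×(T − 0)
2445.248(68.8 − T) = 22397 + 268.736 T
168233 − 22397 = 2713.984 T
T = 145836 / 2713.984 = 53.74 °C

T_f = 53.7 °C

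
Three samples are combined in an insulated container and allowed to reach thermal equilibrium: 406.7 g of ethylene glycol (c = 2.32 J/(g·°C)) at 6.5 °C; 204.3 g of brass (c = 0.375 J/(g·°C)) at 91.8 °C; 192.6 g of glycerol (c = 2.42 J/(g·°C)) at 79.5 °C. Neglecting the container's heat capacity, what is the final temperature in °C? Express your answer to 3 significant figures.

T_f = 33.8 °C

Σ mᵢcᵢ(T − Tᵢ) = 0  ⇒  T = Σ mᵢcᵢTᵢ / Σ mᵢcᵢ
Σ mᵢcᵢ = 406.7×2.32 + 204.3×0.375 + 192.6×2.42 = 1486.2485
Σ mᵢcᵢTᵢ = 943.544×6.5 + 76.6125×91.8 + 466.092×79.5 = 50220
T = 50220 / 1486.2485 = 33.79 °C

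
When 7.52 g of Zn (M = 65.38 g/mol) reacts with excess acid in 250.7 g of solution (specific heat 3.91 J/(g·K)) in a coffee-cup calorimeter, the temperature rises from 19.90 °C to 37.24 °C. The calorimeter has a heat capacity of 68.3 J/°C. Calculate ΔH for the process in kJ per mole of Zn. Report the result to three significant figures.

|ΔT| = |37.24 − 19.90| = 17.34 °C
|q_surr| = (250.7 × 3.91 + 68.3) × 17.34 = 1048.537 × 17.34 = 18180 J
n(Zn) = 7.52 / 65.38 = 0.1150 mol
Temperature rose, so q_rxn = −|q_surr| = -18.18 kJ
ΔH = q_rxn / n = -158.1 kJ/mol

ΔH = -158 kJ/mol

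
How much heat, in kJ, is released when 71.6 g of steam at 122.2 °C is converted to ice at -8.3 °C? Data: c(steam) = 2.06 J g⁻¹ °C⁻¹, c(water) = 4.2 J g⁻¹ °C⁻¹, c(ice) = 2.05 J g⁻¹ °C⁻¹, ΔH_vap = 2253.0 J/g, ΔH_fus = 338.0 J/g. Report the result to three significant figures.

q1 (cool steam 122.2→100 °C): 71.6 × 2.06 × 22.2 = 3274 J
q2 (condense at 100 °C): 71.6 × 2253.0 = 161315 J
q3 (cool water 100→0 °C): 71.6 × 4.2 × 100.0 = 30072 J
q4 (freeze at 0 °C): 71.6 × 338.0 = 24201 J
q5 (cool ice 0→-8.3 °C): 71.6 × 2.05 × 8.3 = 1218 J
Total: 3274 + 161315 + 30072 + 24201 + 1218 = 220080 J = 220 kJ

q = 220 kJ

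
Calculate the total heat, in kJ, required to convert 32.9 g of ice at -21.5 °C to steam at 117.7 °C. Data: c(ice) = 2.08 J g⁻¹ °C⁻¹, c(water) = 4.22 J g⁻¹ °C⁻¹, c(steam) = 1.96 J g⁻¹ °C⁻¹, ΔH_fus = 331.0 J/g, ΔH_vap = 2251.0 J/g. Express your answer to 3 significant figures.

q1 (heat ice -21.5→0.0 °C): 32.9 × 2.08 × 21.5 = 1471 J
q2 (melt at 0 °C): 32.9 × 331.0 = 10890 J
q3 (heat water 0.0→100.0 °C): 32.9 × 4.22 × 100.0 = 13884 J
q4 (vaporize at 100 °C): 32.9 × 2251.0 = 74058 J
q5 (heat steam 100.0→117.7 °C): 32.9 × 1.96 × 17.7 = 1141 J
Total: 1471 + 10890 + 13884 + 74058 + 1141 = 101444 J = 101 kJ

q = 101 kJ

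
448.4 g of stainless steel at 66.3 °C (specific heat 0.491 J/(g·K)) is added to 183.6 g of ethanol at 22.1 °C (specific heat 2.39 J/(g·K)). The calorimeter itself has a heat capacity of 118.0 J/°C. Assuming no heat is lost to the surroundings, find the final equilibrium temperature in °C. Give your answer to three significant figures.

T_f = 34.6 °C

Heat lost by stainless steel = heat gained by ethanol + calorimeter.
(448.4)(0.491)(66.3 − T) = [(183.6)(2.39) + 118.0](T − 22.1)
220.1644 (66.3 − T) = 556.804 (T − 22.1)
14597 − 220.1644 T = 556.804 T − 12305
26902 = 776.9684 T
T = 34.62 °C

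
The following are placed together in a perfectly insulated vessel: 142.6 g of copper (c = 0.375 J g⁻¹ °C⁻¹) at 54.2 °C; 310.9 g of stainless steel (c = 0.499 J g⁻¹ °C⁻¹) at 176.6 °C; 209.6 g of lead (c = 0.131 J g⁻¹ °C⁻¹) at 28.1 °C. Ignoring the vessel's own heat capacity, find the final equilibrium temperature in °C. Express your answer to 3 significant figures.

T_f = 132 °C

Σ mᵢcᵢ(T − Tᵢ) = 0  ⇒  T = Σ mᵢcᵢTᵢ / Σ mᵢcᵢ
Σ mᵢcᵢ = 142.6×0.375 + 310.9×0.499 + 209.6×0.131 = 236.0717
Σ mᵢcᵢTᵢ = 53.475×54.2 + 155.1391×176.6 + 27.4576×28.1 = 31067
T = 31067 / 236.0717 = 131.6 °C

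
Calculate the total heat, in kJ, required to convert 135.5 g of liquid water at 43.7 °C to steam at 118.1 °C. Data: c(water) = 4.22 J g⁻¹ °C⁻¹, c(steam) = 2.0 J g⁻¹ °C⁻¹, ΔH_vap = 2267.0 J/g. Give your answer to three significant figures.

q = 344 kJ

q1 (heat water 43.7→100.0 °C): 135.5 × 4.22 × 56.3 = 32193 J
q2 (vaporize at 100 °C): 135.5 × 2267.0 = 307179 J
q3 (heat steam 100.0→118.1 °C): 135.5 × 2.0 × 18.1 = 4905 J
Total: 32193 + 307179 + 4905 = 344277 J = 344 kJ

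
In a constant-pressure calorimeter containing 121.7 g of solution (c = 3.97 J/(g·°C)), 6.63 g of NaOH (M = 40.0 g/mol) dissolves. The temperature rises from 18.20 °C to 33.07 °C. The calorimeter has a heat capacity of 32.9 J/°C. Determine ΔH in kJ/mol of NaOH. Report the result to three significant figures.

ΔH = -46.3 kJ/mol

|ΔT| = |33.07 − 18.20| = 14.87 °C
|q_surr| = (121.7 × 3.97 + 32.9) × 14.87 = 516.049 × 14.87 = 7674 J
n(NaOH) = 6.63 / 40.0 = 0.1658 mol
Temperature rose, so q_rxn = −|q_surr| = -7.674 kJ
ΔH = q_rxn / n = -46.28 kJ/mol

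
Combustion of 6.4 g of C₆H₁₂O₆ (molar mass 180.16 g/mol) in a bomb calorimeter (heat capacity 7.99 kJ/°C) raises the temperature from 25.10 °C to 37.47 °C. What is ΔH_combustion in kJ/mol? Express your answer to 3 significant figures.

ΔT = 37.47 − 25.10 = 12.37 °C
q_cal = C_cal × ΔT = 7.99 × 12.37 = 98.8363 kJ
n = 6.4 / 180.16 = 0.03552 mol
q_rxn = −q_cal = -98.8363 kJ
ΔH = -98.8363 / 0.03552 = -2783 kJ/mol

ΔH = -2780 kJ/mol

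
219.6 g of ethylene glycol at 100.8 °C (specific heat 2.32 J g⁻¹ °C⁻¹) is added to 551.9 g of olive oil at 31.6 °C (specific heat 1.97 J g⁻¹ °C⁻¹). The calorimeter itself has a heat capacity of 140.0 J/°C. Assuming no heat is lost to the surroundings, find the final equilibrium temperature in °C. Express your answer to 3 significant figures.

Heat lost by ethylene glycol = heat gained by olive oil + calorimeter.
(219.6)(2.32)(100.8 − T) = [(551.9)(1.97) + 140.0](T − 31.6)
509.472 (100.8 − T) = 1227.243 (T − 31.6)
51355 − 509.472 T = 1227.243 T − 38781
90136 = 1736.715 T
T = 51.90 °C

T_f = 51.9 °C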